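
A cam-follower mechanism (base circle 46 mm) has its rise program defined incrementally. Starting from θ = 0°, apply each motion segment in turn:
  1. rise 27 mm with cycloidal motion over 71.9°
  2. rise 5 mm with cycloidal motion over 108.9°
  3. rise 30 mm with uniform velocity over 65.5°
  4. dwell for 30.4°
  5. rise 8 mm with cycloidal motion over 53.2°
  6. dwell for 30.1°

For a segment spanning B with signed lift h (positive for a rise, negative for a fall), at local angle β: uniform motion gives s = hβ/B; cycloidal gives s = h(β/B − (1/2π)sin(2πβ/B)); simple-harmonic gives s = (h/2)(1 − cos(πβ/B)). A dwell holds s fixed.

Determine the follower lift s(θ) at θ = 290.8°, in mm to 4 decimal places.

seg 1 [0°–71.9°] cycloidal, h=27: full span → s += 27 → s = 27.0000
seg 2 [71.9°–180.8°] cycloidal, h=5: full span → s += 5 → s = 32.0000
seg 3 [180.8°–246.3°] uniform, h=30: full span → s += 30 → s = 62.0000
seg 4 [246.3°–276.7°] dwell: s stays 62.0000
seg 5 [276.7°–329.9°] cycloidal, h=8: θ=290.8° here. β=14.1, B=53.2. 8·(0.2650 − sin(2π·0.2650)/(2π)) = 0.8527 → s = 62.8527

62.8527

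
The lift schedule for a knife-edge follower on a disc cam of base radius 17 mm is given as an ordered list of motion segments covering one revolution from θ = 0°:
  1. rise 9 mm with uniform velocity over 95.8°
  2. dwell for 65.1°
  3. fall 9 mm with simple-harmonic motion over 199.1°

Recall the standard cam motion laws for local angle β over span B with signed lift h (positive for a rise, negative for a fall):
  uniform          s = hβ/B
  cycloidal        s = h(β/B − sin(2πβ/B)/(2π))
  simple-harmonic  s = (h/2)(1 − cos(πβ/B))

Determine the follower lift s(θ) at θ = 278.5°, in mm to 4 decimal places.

seg 1 [0°–95.8°] uniform, h=9: full span → s += 9 → s = 9.0000
seg 2 [95.8°–160.9°] dwell: s stays 9.0000
seg 3 [160.9°–360°] simple-harmonic, h=-9: θ=278.5° here. β=117.6, B=199.1. -9/2·(1 − cos(π·0.5907)) = -5.7644 → s = 3.2356

3.2356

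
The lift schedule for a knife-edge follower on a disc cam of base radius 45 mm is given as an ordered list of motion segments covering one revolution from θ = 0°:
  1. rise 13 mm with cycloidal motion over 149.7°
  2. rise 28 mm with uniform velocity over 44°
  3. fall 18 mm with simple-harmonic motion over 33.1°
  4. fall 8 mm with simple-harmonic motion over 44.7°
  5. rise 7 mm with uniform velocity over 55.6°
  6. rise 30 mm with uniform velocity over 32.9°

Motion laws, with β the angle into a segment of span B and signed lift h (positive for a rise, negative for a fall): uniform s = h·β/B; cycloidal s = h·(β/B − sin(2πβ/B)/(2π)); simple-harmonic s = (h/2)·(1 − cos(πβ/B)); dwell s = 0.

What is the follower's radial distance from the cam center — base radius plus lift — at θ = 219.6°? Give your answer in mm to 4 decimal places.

seg 1 [0°–149.7°] cycloidal, h=13: full span → s += 13 → s = 13.0000
seg 2 [149.7°–193.7°] uniform, h=28: full span → s += 28 → s = 41.0000
seg 3 [193.7°–226.8°] simple-harmonic, h=-18: θ=219.6° here. β=25.9, B=33.1. -18/2·(1 − cos(π·0.7825)) = -15.9791 → s = 25.0209
radial distance = base radius + s = 45 + 25.0209 = 70.0209

70.0209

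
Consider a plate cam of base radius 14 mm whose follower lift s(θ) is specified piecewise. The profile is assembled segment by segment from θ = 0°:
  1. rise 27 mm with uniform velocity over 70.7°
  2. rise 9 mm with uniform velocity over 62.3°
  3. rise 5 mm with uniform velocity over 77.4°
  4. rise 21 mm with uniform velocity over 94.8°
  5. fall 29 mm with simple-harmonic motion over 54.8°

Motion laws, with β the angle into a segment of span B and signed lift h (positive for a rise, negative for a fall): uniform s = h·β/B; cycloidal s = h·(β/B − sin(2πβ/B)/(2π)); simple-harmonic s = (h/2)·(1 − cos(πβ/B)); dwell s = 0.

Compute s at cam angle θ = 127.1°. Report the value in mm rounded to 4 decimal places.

seg 1 [0°–70.7°] uniform, h=27: full span → s += 27 → s = 27.0000
seg 2 [70.7°–133°] uniform, h=9: θ=127.1° here. β=56.4, B=62.3. 9·56.4/62.3 = 8.1477 → s = 35.1477

35.1477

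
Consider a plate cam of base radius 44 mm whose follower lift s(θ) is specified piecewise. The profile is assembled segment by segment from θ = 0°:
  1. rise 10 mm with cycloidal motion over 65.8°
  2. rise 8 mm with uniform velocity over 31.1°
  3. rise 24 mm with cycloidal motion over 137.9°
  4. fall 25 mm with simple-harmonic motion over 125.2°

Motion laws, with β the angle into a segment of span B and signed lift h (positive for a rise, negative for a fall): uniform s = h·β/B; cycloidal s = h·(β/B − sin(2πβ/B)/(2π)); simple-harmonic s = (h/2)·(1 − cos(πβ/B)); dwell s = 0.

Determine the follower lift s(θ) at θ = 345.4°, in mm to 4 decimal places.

seg 1 [0°–65.8°] cycloidal, h=10: full span → s += 10 → s = 10.0000
seg 2 [65.8°–96.9°] uniform, h=8: full span → s += 8 → s = 18.0000
seg 3 [96.9°–234.8°] cycloidal, h=24: full span → s += 24 → s = 42.0000
seg 4 [234.8°–360°] simple-harmonic, h=-25: θ=345.4° here. β=110.6, B=125.2. -25/2·(1 − cos(π·0.8834)) = -24.1705 → s = 17.8295

17.8295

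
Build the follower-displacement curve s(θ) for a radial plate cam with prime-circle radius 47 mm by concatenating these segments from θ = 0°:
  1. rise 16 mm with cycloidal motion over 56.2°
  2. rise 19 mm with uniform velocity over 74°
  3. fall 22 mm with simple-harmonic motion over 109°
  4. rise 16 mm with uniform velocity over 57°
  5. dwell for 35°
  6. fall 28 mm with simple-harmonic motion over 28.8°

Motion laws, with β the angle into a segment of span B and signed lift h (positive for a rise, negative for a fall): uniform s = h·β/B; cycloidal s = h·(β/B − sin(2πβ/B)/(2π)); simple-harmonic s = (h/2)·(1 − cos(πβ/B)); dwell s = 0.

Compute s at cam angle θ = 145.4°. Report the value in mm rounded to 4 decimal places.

seg 1 [0°–56.2°] cycloidal, h=16: full span → s += 16 → s = 16.0000
seg 2 [56.2°–130.2°] uniform, h=19: full span → s += 19 → s = 35.0000
seg 3 [130.2°–239.2°] simple-harmonic, h=-22: θ=145.4° here. β=15.2, B=109. -22/2·(1 − cos(π·0.1394)) = -1.0388 → s = 33.9612

33.9612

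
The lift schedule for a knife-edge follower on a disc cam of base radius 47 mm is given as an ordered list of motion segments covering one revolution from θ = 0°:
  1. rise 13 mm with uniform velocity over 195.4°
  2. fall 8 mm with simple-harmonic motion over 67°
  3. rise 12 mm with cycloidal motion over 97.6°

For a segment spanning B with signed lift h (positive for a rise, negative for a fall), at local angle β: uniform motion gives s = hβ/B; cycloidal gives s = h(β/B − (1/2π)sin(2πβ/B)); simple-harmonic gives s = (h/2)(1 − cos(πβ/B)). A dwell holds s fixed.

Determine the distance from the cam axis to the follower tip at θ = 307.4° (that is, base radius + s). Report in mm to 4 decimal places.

seg 1 [0°–195.4°] uniform, h=13: full span → s += 13 → s = 13.0000
seg 2 [195.4°–262.4°] simple-harmonic, h=-8: full span → s += -8 → s = 5.0000
seg 3 [262.4°–360°] cycloidal, h=12: θ=307.4° here. β=45, B=97.6. 12·(0.4611 − sin(2π·0.4611)/(2π)) = 5.0702 → s = 10.0702
radial distance = base radius + s = 47 + 10.0702 = 57.0702

57.0702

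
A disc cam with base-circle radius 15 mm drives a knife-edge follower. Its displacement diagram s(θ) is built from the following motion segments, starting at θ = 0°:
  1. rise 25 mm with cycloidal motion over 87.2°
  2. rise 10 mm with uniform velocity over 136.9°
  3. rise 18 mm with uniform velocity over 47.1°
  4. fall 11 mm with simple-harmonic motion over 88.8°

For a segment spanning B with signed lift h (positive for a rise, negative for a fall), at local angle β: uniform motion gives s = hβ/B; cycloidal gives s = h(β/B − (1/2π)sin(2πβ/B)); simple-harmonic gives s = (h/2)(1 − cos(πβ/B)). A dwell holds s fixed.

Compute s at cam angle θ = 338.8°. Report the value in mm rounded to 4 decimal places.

seg 1 [0°–87.2°] cycloidal, h=25: full span → s += 25 → s = 25.0000
seg 2 [87.2°–224.1°] uniform, h=10: full span → s += 10 → s = 35.0000
seg 3 [224.1°–271.2°] uniform, h=18: full span → s += 18 → s = 53.0000
seg 4 [271.2°–360°] simple-harmonic, h=-11: θ=338.8° here. β=67.6, B=88.8. -11/2·(1 − cos(π·0.7613)) = -9.5242 → s = 43.4758

43.4758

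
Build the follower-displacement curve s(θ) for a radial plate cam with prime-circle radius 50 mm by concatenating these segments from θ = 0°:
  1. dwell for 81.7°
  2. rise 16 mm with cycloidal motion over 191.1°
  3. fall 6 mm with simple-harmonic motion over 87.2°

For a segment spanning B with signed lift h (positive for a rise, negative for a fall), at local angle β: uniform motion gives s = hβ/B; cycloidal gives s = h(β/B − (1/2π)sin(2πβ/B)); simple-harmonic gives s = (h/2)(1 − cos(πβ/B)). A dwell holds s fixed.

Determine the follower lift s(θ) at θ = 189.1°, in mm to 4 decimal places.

seg 1 [0°–81.7°] dwell: s stays 0.0000
seg 2 [81.7°–272.8°] cycloidal, h=16: θ=189.1° here. β=107.4, B=191.1. 16·(0.5620 − sin(2π·0.5620)/(2π)) = 9.9594 → s = 9.9594

9.9594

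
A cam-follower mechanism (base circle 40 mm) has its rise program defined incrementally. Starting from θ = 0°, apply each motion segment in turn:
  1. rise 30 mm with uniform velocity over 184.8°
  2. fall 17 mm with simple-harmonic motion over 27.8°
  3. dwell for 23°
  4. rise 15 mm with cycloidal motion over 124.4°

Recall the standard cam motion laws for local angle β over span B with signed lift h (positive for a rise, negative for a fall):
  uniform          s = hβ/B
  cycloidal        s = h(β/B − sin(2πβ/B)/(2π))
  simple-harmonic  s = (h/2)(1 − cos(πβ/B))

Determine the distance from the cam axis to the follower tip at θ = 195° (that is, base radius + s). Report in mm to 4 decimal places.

seg 1 [0°–184.8°] uniform, h=30: full span → s += 30 → s = 30.0000
seg 2 [184.8°–212.6°] simple-harmonic, h=-17: θ=195° here. β=10.2, B=27.8. -17/2·(1 − cos(π·0.3669)) = -5.0486 → s = 24.9514
radial distance = base radius + s = 40 + 24.9514 = 64.9514

64.9514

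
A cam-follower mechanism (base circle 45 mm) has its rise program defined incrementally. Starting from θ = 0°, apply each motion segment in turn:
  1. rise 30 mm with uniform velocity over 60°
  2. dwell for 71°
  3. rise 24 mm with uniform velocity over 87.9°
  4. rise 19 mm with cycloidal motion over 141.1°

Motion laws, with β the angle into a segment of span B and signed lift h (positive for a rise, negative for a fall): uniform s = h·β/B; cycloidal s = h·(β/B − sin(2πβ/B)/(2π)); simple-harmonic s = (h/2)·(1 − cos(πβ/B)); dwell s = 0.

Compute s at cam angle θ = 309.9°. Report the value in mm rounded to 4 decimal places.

seg 1 [0°–60°] uniform, h=30: full span → s += 30 → s = 30.0000
seg 2 [60°–131°] dwell: s stays 30.0000
seg 3 [131°–218.9°] uniform, h=24: full span → s += 24 → s = 54.0000
seg 4 [218.9°–360°] cycloidal, h=19: θ=309.9° here. β=91, B=141.1. 19·(0.6449 − sin(2π·0.6449)/(2π)) = 14.6423 → s = 68.6423

68.6423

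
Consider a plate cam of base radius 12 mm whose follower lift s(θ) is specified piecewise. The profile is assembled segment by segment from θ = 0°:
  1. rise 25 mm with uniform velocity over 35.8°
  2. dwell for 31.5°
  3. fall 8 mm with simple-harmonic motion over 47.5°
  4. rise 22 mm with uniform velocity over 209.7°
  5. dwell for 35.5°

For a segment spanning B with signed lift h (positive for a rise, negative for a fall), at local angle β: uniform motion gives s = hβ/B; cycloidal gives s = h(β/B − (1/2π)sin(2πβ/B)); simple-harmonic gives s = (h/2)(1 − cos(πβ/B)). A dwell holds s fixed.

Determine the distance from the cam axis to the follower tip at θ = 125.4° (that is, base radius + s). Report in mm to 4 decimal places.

seg 1 [0°–35.8°] uniform, h=25: full span → s += 25 → s = 25.0000
seg 2 [35.8°–67.3°] dwell: s stays 25.0000
seg 3 [67.3°–114.8°] simple-harmonic, h=-8: full span → s += -8 → s = 17.0000
seg 4 [114.8°–324.5°] uniform, h=22: θ=125.4° here. β=10.6, B=209.7. 22·10.6/209.7 = 1.1121 → s = 18.1121
radial distance = base radius + s = 12 + 18.1121 = 30.1121

30.1121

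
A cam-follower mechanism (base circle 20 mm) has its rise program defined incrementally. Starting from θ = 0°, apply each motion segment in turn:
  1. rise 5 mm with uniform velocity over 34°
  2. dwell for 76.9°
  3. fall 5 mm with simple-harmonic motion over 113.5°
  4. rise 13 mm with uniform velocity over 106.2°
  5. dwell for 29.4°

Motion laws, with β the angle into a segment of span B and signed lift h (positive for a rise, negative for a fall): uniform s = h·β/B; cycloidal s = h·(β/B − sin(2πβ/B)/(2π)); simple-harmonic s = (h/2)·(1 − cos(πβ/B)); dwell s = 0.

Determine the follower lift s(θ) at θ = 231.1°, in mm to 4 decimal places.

seg 1 [0°–34°] uniform, h=5: full span → s += 5 → s = 5.0000
seg 2 [34°–110.9°] dwell: s stays 5.0000
seg 3 [110.9°–224.4°] simple-harmonic, h=-5: full span → s += -5 → s = 0.0000
seg 4 [224.4°–330.6°] uniform, h=13: θ=231.1° here. β=6.7, B=106.2. 13·6.7/106.2 = 0.8202 → s = 0.8202

0.8202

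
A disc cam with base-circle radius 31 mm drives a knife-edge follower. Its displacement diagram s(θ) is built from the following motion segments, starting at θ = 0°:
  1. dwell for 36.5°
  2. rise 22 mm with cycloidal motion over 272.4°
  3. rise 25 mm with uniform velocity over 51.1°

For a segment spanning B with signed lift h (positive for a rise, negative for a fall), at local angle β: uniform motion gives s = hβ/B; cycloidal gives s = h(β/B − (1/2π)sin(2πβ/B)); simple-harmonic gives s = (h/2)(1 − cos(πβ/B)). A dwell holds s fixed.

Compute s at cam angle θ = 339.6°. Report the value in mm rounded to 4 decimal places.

seg 1 [0°–36.5°] dwell: s stays 0.0000
seg 2 [36.5°–308.9°] cycloidal, h=22: full span → s += 22 → s = 22.0000
seg 3 [308.9°–360°] uniform, h=25: θ=339.6° here. β=30.7, B=51.1. 25·30.7/51.1 = 15.0196 → s = 37.0196

37.0196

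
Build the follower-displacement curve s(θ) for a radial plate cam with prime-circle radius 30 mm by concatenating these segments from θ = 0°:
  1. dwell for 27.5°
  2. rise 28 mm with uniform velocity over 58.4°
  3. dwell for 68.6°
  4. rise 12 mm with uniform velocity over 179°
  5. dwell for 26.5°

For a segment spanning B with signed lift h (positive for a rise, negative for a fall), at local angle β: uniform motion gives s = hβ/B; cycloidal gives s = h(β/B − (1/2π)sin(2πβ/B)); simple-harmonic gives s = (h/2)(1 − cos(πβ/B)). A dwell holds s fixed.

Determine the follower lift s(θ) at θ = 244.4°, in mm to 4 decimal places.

seg 1 [0°–27.5°] dwell: s stays 0.0000
seg 2 [27.5°–85.9°] uniform, h=28: full span → s += 28 → s = 28.0000
seg 3 [85.9°–154.5°] dwell: s stays 28.0000
seg 4 [154.5°–333.5°] uniform, h=12: θ=244.4° here. β=89.9, B=179. 12·89.9/179 = 6.0268 → s = 34.0268

34.0268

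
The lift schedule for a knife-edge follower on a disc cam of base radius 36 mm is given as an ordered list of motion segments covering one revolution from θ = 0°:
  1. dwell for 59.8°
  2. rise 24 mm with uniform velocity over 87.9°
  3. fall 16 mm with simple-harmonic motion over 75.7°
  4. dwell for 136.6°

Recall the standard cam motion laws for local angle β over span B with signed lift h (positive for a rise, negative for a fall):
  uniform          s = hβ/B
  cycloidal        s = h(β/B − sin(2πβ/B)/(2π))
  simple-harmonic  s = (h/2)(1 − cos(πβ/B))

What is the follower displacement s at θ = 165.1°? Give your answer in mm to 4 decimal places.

seg 1 [0°–59.8°] dwell: s stays 0.0000
seg 2 [59.8°–147.7°] uniform, h=24: full span → s += 24 → s = 24.0000
seg 3 [147.7°–223.4°] simple-harmonic, h=-16: θ=165.1° here. β=17.4, B=75.7. -16/2·(1 − cos(π·0.2299)) = -1.9967 → s = 22.0033

22.0033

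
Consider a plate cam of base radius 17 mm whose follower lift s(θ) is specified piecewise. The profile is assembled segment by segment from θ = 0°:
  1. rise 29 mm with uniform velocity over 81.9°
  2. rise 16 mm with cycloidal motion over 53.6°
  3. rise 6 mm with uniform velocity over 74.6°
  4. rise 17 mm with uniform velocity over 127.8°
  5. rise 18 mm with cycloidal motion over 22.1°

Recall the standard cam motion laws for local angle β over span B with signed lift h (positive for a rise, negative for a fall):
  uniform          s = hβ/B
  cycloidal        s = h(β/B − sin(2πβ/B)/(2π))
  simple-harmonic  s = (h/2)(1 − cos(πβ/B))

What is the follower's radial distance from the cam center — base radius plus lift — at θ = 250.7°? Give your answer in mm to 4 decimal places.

seg 1 [0°–81.9°] uniform, h=29: full span → s += 29 → s = 29.0000
seg 2 [81.9°–135.5°] cycloidal, h=16: full span → s += 16 → s = 45.0000
seg 3 [135.5°–210.1°] uniform, h=6: full span → s += 6 → s = 51.0000
seg 4 [210.1°–337.9°] uniform, h=17: θ=250.7° here. β=40.6, B=127.8. 17·40.6/127.8 = 5.4006 → s = 56.4006
radial distance = base radius + s = 17 + 56.4006 = 73.4006

73.4006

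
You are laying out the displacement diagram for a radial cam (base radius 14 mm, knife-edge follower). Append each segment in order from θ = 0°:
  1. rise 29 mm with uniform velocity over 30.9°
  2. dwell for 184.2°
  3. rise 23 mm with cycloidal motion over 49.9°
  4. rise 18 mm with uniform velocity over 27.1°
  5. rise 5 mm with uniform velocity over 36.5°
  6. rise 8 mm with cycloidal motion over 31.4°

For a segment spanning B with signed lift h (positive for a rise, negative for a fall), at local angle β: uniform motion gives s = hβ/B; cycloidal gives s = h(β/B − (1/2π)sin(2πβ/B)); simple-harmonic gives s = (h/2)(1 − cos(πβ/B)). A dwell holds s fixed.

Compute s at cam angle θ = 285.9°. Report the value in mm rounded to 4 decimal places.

seg 1 [0°–30.9°] uniform, h=29: full span → s += 29 → s = 29.0000
seg 2 [30.9°–215.1°] dwell: s stays 29.0000
seg 3 [215.1°–265°] cycloidal, h=23: full span → s += 23 → s = 52.0000
seg 4 [265°–292.1°] uniform, h=18: θ=285.9° here. β=20.9, B=27.1. 18·20.9/27.1 = 13.8819 → s = 65.8819

65.8819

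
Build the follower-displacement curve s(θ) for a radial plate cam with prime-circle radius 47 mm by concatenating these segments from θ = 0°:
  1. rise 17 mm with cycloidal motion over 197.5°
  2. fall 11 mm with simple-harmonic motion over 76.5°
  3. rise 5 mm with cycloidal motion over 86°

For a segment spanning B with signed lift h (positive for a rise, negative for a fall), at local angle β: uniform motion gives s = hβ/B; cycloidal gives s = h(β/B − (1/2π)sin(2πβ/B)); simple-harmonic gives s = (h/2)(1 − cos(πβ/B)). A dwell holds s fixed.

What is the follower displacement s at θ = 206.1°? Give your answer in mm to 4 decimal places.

seg 1 [0°–197.5°] cycloidal, h=17: full span → s += 17 → s = 17.0000
seg 2 [197.5°–274°] simple-harmonic, h=-11: θ=206.1° here. β=8.6, B=76.5. -11/2·(1 − cos(π·0.1124)) = -0.3395 → s = 16.6605

16.6605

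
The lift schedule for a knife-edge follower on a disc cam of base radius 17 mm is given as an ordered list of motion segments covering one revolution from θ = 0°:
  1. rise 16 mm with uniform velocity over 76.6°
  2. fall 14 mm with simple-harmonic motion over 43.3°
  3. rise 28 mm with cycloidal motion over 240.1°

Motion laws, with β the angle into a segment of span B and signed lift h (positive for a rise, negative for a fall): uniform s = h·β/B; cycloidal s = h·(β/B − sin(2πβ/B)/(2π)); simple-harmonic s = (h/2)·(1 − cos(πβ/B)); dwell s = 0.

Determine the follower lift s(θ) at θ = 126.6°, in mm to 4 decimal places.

seg 1 [0°–76.6°] uniform, h=16: full span → s += 16 → s = 16.0000
seg 2 [76.6°–119.9°] simple-harmonic, h=-14: full span → s += -14 → s = 2.0000
seg 3 [119.9°–360°] cycloidal, h=28: θ=126.6° here. β=6.7, B=240.1. 28·(0.0279 − sin(2π·0.0279)/(2π)) = 0.0040 → s = 2.0040

2.0040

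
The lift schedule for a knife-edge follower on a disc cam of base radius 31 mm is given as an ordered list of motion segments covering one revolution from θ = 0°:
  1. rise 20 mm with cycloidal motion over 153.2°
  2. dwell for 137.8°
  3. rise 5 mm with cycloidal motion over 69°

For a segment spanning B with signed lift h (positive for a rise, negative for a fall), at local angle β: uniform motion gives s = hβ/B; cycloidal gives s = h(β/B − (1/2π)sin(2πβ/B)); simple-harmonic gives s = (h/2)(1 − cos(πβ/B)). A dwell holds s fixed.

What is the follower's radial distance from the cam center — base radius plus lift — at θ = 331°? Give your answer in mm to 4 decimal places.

seg 1 [0°–153.2°] cycloidal, h=20: full span → s += 20 → s = 20.0000
seg 2 [153.2°–291°] dwell: s stays 20.0000
seg 3 [291°–360°] cycloidal, h=5: θ=331° here. β=40, B=69. 5·(0.5797 − sin(2π·0.5797)/(2π)) = 3.2806 → s = 23.2806
radial distance = base radius + s = 31 + 23.2806 = 54.2806

54.2806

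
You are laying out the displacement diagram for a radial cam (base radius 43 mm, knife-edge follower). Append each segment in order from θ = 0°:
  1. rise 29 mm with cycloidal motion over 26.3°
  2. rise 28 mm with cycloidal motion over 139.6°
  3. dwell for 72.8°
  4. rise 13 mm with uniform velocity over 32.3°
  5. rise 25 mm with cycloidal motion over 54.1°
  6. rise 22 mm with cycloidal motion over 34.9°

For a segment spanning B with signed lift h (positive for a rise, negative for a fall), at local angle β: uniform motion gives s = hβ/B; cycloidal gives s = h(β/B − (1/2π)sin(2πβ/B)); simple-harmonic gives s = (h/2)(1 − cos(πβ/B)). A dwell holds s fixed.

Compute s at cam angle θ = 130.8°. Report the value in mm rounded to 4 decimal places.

seg 1 [0°–26.3°] cycloidal, h=29: full span → s += 29 → s = 29.0000
seg 2 [26.3°–165.9°] cycloidal, h=28: θ=130.8° here. β=104.5, B=139.6. 28·(0.7486 − sin(2π·0.7486)/(2π)) = 25.4160 → s = 54.4160

54.4160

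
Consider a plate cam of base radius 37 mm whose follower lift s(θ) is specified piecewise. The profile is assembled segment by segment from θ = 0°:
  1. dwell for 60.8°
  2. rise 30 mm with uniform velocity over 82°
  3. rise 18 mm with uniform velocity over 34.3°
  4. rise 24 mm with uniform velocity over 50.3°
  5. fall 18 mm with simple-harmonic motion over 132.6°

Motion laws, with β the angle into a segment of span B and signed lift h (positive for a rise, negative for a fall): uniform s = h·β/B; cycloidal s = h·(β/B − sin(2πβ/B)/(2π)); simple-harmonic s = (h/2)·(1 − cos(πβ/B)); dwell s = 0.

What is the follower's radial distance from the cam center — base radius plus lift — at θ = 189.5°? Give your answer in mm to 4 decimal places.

seg 1 [0°–60.8°] dwell: s stays 0.0000
seg 2 [60.8°–142.8°] uniform, h=30: full span → s += 30 → s = 30.0000
seg 3 [142.8°–177.1°] uniform, h=18: full span → s += 18 → s = 48.0000
seg 4 [177.1°–227.4°] uniform, h=24: θ=189.5° here. β=12.4, B=50.3. 24·12.4/50.3 = 5.9165 → s = 53.9165
radial distance = base radius + s = 37 + 53.9165 = 90.9165

90.9165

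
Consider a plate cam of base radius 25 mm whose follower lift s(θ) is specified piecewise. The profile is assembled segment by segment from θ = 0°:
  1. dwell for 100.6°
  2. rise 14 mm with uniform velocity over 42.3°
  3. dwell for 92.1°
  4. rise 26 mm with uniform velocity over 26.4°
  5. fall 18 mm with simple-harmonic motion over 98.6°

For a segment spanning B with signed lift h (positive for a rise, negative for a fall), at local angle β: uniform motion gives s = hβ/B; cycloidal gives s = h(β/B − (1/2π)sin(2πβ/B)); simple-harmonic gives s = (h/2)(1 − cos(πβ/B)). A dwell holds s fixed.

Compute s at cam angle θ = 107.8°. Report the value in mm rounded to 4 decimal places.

seg 1 [0°–100.6°] dwell: s stays 0.0000
seg 2 [100.6°–142.9°] uniform, h=14: θ=107.8° here. β=7.2, B=42.3. 14·7.2/42.3 = 2.3830 → s = 2.3830

2.3830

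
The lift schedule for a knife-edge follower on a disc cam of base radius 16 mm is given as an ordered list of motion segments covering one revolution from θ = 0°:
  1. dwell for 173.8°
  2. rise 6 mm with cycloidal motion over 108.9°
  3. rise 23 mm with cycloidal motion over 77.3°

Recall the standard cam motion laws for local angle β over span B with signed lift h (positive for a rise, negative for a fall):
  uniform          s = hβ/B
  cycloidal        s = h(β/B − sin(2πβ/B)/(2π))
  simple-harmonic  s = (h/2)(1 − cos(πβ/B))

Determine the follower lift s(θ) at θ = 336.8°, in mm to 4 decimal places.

seg 1 [0°–173.8°] dwell: s stays 0.0000
seg 2 [173.8°–282.7°] cycloidal, h=6: full span → s += 6 → s = 6.0000
seg 3 [282.7°–360°] cycloidal, h=23: θ=336.8° here. β=54.1, B=77.3. 23·(0.6999 − sin(2π·0.6999)/(2π)) = 19.5775 → s = 25.5775

25.5775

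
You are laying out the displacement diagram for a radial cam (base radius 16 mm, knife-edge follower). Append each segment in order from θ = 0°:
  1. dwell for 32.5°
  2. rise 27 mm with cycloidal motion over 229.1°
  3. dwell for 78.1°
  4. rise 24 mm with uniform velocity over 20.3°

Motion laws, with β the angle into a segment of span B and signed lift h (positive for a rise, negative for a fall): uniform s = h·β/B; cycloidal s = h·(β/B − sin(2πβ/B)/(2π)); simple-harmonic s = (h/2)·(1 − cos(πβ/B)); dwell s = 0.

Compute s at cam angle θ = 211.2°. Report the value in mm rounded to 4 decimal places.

seg 1 [0°–32.5°] dwell: s stays 0.0000
seg 2 [32.5°–261.6°] cycloidal, h=27: θ=211.2° here. β=178.7, B=229.1. 27·(0.7800 − sin(2π·0.7800)/(2π)) = 25.2813 → s = 25.2813

25.2813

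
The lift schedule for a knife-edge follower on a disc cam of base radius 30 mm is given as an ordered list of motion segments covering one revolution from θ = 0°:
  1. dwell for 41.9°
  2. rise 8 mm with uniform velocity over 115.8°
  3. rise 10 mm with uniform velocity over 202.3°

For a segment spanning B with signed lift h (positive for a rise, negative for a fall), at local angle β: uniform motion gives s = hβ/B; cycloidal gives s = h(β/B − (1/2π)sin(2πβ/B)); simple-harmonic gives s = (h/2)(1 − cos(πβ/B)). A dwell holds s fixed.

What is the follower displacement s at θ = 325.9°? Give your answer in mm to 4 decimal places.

seg 1 [0°–41.9°] dwell: s stays 0.0000
seg 2 [41.9°–157.7°] uniform, h=8: full span → s += 8 → s = 8.0000
seg 3 [157.7°–360°] uniform, h=10: θ=325.9° here. β=168.2, B=202.3. 10·168.2/202.3 = 8.3144 → s = 16.3144

16.3144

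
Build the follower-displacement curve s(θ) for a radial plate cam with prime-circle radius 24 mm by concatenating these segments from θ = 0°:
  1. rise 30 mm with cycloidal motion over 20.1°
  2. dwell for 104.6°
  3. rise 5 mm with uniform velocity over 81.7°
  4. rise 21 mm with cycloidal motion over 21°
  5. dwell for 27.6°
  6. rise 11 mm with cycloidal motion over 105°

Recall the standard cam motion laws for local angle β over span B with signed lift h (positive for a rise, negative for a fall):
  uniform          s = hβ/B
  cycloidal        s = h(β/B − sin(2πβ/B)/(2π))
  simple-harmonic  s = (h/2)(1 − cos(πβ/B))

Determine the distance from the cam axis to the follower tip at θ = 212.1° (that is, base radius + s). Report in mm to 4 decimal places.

seg 1 [0°–20.1°] cycloidal, h=30: full span → s += 30 → s = 30.0000
seg 2 [20.1°–124.7°] dwell: s stays 30.0000
seg 3 [124.7°–206.4°] uniform, h=5: full span → s += 5 → s = 35.0000
seg 4 [206.4°–227.4°] cycloidal, h=21: θ=212.1° here. β=5.7, B=21. 21·(0.2714 − sin(2π·0.2714)/(2π)) = 2.3880 → s = 37.3880
radial distance = base radius + s = 24 + 37.3880 = 61.3880

61.3880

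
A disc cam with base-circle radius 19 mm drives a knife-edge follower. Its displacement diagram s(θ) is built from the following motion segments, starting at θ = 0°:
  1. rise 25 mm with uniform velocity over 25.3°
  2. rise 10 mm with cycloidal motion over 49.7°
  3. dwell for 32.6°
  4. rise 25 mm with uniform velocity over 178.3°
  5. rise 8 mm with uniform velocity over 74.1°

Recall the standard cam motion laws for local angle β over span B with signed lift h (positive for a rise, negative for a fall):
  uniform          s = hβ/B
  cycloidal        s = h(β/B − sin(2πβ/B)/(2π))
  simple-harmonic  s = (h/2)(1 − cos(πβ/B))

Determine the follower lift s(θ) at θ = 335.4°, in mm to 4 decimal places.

seg 1 [0°–25.3°] uniform, h=25: full span → s += 25 → s = 25.0000
seg 2 [25.3°–75°] cycloidal, h=10: full span → s += 10 → s = 35.0000
seg 3 [75°–107.6°] dwell: s stays 35.0000
seg 4 [107.6°–285.9°] uniform, h=25: full span → s += 25 → s = 60.0000
seg 5 [285.9°–360°] uniform, h=8: θ=335.4° here. β=49.5, B=74.1. 8·49.5/74.1 = 5.3441 → s = 65.3441

65.3441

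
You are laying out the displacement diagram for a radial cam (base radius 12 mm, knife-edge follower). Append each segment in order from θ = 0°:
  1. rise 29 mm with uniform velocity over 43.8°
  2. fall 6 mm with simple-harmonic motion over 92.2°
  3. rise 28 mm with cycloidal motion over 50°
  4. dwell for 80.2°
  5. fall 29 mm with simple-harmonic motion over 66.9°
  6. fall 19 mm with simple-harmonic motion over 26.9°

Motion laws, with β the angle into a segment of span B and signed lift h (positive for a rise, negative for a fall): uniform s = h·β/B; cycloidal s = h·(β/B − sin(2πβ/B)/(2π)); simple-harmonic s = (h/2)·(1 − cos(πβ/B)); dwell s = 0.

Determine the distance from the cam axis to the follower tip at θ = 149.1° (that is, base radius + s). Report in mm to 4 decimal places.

seg 1 [0°–43.8°] uniform, h=29: full span → s += 29 → s = 29.0000
seg 2 [43.8°–136°] simple-harmonic, h=-6: full span → s += -6 → s = 23.0000
seg 3 [136°–186°] cycloidal, h=28: θ=149.1° here. β=13.1, B=50. 28·(0.2620 − sin(2π·0.2620)/(2π)) = 2.8923 → s = 25.8923
radial distance = base radius + s = 12 + 25.8923 = 37.8923

37.8923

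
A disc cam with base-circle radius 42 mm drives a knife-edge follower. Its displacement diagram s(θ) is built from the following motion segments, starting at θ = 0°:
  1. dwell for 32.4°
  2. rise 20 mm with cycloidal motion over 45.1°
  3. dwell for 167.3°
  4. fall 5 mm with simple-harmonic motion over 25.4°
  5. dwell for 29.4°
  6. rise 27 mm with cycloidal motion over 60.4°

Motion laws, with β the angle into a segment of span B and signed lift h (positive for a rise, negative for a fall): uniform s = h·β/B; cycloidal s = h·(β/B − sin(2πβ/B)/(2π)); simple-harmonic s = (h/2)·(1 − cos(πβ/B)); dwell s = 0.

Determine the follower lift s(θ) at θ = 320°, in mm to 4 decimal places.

seg 1 [0°–32.4°] dwell: s stays 0.0000
seg 2 [32.4°–77.5°] cycloidal, h=20: full span → s += 20 → s = 20.0000
seg 3 [77.5°–244.8°] dwell: s stays 20.0000
seg 4 [244.8°–270.2°] simple-harmonic, h=-5: full span → s += -5 → s = 15.0000
seg 5 [270.2°–299.6°] dwell: s stays 15.0000
seg 6 [299.6°–360°] cycloidal, h=27: θ=320° here. β=20.4, B=60.4. 27·(0.3377 − sin(2π·0.3377)/(2π)) = 5.4588 → s = 20.4588

20.4588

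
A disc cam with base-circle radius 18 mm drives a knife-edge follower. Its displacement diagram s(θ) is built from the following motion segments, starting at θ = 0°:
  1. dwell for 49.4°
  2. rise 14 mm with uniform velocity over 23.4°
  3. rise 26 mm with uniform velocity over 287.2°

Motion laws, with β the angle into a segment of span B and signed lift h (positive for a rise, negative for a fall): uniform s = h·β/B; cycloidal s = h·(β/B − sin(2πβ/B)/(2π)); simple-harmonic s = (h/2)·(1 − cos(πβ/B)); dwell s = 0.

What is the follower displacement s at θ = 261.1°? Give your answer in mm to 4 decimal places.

seg 1 [0°–49.4°] dwell: s stays 0.0000
seg 2 [49.4°–72.8°] uniform, h=14: full span → s += 14 → s = 14.0000
seg 3 [72.8°–360°] uniform, h=26: θ=261.1° here. β=188.3, B=287.2. 26·188.3/287.2 = 17.0467 → s = 31.0467

31.0467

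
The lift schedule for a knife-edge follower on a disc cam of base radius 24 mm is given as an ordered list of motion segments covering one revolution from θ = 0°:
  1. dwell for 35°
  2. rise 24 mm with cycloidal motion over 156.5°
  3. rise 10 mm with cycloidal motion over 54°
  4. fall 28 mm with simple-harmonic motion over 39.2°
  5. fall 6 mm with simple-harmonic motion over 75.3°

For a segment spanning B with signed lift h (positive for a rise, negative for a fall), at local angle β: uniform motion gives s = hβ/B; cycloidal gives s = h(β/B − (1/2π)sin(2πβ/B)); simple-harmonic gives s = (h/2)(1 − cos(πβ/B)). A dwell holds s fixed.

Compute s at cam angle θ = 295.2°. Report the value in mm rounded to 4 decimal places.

seg 1 [0°–35°] dwell: s stays 0.0000
seg 2 [35°–191.5°] cycloidal, h=24: full span → s += 24 → s = 24.0000
seg 3 [191.5°–245.5°] cycloidal, h=10: full span → s += 10 → s = 34.0000
seg 4 [245.5°–284.7°] simple-harmonic, h=-28: full span → s += -28 → s = 6.0000
seg 5 [284.7°–360°] simple-harmonic, h=-6: θ=295.2° here. β=10.5, B=75.3. -6/2·(1 − cos(π·0.1394)) = -0.2833 → s = 5.7167

5.7167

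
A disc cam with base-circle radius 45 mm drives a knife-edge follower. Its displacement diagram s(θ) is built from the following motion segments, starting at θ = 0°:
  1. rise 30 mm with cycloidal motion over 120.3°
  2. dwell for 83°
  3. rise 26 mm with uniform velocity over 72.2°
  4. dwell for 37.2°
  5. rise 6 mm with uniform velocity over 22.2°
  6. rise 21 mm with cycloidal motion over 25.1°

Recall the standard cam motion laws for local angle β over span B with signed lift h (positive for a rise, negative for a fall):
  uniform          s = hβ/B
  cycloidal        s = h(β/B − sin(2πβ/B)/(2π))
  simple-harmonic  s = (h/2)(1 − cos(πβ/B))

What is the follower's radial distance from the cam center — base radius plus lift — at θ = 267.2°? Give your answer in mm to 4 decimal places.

seg 1 [0°–120.3°] cycloidal, h=30: full span → s += 30 → s = 30.0000
seg 2 [120.3°–203.3°] dwell: s stays 30.0000
seg 3 [203.3°–275.5°] uniform, h=26: θ=267.2° here. β=63.9, B=72.2. 26·63.9/72.2 = 23.0111 → s = 53.0111
radial distance = base radius + s = 45 + 53.0111 = 98.0111

98.0111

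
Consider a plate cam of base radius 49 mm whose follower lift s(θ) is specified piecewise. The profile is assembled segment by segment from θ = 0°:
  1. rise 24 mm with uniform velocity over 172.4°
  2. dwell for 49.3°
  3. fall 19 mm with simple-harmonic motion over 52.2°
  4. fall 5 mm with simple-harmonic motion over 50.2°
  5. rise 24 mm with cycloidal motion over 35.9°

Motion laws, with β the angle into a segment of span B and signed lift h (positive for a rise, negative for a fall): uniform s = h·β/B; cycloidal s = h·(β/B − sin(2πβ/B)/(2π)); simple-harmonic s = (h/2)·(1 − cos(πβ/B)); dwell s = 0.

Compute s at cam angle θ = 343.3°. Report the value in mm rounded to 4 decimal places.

seg 1 [0°–172.4°] uniform, h=24: full span → s += 24 → s = 24.0000
seg 2 [172.4°–221.7°] dwell: s stays 24.0000
seg 3 [221.7°–273.9°] simple-harmonic, h=-19: full span → s += -19 → s = 5.0000
seg 4 [273.9°–324.1°] simple-harmonic, h=-5: full span → s += -5 → s = 0.0000
seg 5 [324.1°–360°] cycloidal, h=24: θ=343.3° here. β=19.2, B=35.9. 24·(0.5348 − sin(2π·0.5348)/(2π)) = 13.6647 → s = 13.6647

13.6647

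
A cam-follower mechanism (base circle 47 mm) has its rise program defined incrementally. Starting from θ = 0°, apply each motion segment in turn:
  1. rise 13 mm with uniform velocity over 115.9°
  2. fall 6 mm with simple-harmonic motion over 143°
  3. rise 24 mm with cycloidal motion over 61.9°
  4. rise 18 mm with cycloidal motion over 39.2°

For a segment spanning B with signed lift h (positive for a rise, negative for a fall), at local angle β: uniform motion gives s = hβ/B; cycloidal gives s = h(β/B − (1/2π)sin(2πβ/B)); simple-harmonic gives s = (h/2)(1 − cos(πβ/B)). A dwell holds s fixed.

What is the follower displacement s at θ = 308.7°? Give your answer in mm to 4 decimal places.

seg 1 [0°–115.9°] uniform, h=13: full span → s += 13 → s = 13.0000
seg 2 [115.9°–258.9°] simple-harmonic, h=-6: full span → s += -6 → s = 7.0000
seg 3 [258.9°–320.8°] cycloidal, h=24: θ=308.7° here. β=49.8, B=61.9. 24·(0.8045 − sin(2π·0.8045)/(2π)) = 22.9063 → s = 29.9063

29.9063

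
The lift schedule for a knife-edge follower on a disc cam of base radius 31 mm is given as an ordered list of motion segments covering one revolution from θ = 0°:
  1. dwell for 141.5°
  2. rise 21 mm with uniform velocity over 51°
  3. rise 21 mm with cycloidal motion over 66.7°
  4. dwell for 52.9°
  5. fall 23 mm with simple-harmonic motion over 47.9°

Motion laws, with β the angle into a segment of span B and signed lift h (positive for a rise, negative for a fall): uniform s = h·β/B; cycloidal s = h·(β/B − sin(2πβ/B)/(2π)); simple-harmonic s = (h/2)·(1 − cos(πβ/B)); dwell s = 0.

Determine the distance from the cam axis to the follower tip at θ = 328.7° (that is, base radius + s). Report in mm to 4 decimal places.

seg 1 [0°–141.5°] dwell: s stays 0.0000
seg 2 [141.5°–192.5°] uniform, h=21: full span → s += 21 → s = 21.0000
seg 3 [192.5°–259.2°] cycloidal, h=21: full span → s += 21 → s = 42.0000
seg 4 [259.2°–312.1°] dwell: s stays 42.0000
seg 5 [312.1°–360°] simple-harmonic, h=-23: θ=328.7° here. β=16.6, B=47.9. -23/2·(1 − cos(π·0.3466)) = -6.1685 → s = 35.8315
radial distance = base radius + s = 31 + 35.8315 = 66.8315

66.8315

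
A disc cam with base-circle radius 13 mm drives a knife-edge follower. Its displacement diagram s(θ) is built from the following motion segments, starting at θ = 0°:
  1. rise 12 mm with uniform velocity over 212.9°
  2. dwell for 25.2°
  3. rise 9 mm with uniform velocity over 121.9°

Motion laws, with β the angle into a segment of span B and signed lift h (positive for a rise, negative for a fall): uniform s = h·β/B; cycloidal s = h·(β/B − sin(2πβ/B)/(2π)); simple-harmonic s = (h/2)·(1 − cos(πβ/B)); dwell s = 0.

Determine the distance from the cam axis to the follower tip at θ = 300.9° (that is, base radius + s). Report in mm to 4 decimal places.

seg 1 [0°–212.9°] uniform, h=12: full span → s += 12 → s = 12.0000
seg 2 [212.9°–238.1°] dwell: s stays 12.0000
seg 3 [238.1°–360°] uniform, h=9: θ=300.9° here. β=62.8, B=121.9. 9·62.8/121.9 = 4.6366 → s = 16.6366
radial distance = base radius + s = 13 + 16.6366 = 29.6366

29.6366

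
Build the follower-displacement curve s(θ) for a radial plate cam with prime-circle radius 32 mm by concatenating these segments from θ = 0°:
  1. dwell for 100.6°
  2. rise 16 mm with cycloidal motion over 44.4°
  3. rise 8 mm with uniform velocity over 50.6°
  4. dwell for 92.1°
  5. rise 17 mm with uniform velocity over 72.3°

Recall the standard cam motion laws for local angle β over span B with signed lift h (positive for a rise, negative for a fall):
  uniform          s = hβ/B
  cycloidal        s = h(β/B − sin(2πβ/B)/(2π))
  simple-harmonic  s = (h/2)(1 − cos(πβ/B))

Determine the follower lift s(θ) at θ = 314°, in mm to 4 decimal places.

seg 1 [0°–100.6°] dwell: s stays 0.0000
seg 2 [100.6°–145°] cycloidal, h=16: full span → s += 16 → s = 16.0000
seg 3 [145°–195.6°] uniform, h=8: full span → s += 8 → s = 24.0000
seg 4 [195.6°–287.7°] dwell: s stays 24.0000
seg 5 [287.7°–360°] uniform, h=17: θ=314° here. β=26.3, B=72.3. 17·26.3/72.3 = 6.1840 → s = 30.1840

30.1840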